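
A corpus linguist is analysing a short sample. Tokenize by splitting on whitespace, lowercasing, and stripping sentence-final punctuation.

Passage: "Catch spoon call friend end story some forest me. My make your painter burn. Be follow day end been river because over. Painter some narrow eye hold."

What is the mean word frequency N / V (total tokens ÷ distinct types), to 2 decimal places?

N = 27 tokens, V = 24 types.
Mean frequency = N / V = 27 / 24 = 1.13

1.13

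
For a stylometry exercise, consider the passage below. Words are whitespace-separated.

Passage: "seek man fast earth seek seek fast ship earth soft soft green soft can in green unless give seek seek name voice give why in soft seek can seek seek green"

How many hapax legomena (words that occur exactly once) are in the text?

6

Frequencies: seek:8, soft:4, green:3, fast:2, earth:2, can:2, in:2, give:2, man:1, ship:1, unless:1, name:1, voice:1, why:1
Hapax (freq=1): man, name, ship, unless, voice, why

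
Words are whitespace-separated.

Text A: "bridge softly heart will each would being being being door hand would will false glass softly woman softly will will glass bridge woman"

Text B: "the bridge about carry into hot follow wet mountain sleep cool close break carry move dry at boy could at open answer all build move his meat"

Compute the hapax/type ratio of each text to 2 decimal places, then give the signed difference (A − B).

A: hapax=5, V=12, ratio=0.42
B: hapax=21, V=24, ratio=0.88
Difference = 0.42 − 0.88 = -0.46

-0.46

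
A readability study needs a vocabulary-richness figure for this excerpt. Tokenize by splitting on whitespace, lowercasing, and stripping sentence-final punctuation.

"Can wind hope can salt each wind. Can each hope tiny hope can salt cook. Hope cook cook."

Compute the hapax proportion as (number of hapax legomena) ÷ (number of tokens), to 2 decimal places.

Frequencies: can:4, hope:4, cook:3, wind:2, salt:2, each:2, tiny:1
Hapax count = 1; token count = 18.
Ratio = 1 / 18 = 0.06

0.06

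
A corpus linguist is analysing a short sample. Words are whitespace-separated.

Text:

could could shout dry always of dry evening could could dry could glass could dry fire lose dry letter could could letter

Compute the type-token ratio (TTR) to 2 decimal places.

N = 22 tokens, V = 10 types.
TTR = V / N = 10 / 22 = 0.45

0.45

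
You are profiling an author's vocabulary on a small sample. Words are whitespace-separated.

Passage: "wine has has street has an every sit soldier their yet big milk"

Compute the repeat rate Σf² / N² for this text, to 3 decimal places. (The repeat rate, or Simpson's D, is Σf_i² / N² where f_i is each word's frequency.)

0.112

Frequencies: has:3, wine:1, street:1, an:1, every:1, sit:1, soldier:1, their:1, yet:1, big:1, milk:1
Σf² = 19; N² = 169
Repeat rate = 19 / 169 = 0.112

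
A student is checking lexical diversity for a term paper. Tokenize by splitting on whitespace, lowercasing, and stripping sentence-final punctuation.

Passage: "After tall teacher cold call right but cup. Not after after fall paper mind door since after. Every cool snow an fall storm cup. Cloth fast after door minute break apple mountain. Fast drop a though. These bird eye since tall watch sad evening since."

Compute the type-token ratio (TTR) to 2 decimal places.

0.76

N = 45 tokens, V = 34 types.
TTR = V / N = 34 / 45 = 0.76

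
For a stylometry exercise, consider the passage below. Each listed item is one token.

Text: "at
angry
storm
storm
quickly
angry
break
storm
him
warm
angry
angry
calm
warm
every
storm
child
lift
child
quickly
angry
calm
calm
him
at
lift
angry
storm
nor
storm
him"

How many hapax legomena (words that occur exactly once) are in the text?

3

Frequencies: angry:6, storm:6, him:3, calm:3, at:2, quickly:2, warm:2, child:2, lift:2, break:1, every:1, nor:1
Hapax (freq=1): break, every, nor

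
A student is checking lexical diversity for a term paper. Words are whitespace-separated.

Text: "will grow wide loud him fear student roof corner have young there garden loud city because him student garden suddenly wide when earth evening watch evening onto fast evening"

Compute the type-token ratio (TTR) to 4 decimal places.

0.7586

N = 29 tokens, V = 22 types.
TTR = V / N = 22 / 29 = 0.7586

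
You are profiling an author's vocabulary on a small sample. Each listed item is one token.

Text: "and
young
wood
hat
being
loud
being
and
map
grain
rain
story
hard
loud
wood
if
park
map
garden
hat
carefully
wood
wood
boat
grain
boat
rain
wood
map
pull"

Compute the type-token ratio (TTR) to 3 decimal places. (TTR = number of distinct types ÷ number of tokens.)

0.567

N = 30 tokens, V = 17 types.
TTR = V / N = 17 / 30 = 0.567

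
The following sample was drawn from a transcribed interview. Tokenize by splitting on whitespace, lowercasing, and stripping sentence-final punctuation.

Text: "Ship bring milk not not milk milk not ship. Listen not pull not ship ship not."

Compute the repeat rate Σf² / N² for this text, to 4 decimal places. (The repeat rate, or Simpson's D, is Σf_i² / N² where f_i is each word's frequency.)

0.2500

Frequencies: not:6, ship:4, milk:3, bring:1, listen:1, pull:1
Σf² = 64; N² = 256
Repeat rate = 64 / 256 = 0.2500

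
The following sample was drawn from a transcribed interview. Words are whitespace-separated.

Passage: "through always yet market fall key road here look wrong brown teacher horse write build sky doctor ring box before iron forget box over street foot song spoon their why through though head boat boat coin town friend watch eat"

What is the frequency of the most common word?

Frequencies: through:2, box:2, boat:2, always:1, yet:1, market:1, fall:1, key:1, road:1, here:1, look:1, wrong:1, brown:1, teacher:1, horse:1, write:1, build:1, sky:1, doctor:1, ring:1, … (17 more, each freq 1)
Most common: 'through' with frequency 2.

2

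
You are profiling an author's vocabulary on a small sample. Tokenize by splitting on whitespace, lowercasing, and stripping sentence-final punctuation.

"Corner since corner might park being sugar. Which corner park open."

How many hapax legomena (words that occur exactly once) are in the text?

6

Frequencies: corner:3, park:2, since:1, might:1, being:1, sugar:1, which:1, open:1
Hapax (freq=1): being, might, open, since, sugar, which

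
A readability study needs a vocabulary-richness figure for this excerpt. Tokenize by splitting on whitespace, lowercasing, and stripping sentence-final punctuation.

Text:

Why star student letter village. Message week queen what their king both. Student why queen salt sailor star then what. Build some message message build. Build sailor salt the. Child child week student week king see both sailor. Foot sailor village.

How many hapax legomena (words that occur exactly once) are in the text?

7

Frequencies: sailor:4, student:3, message:3, week:3, build:3, why:2, star:2, village:2, queen:2, what:2, king:2, both:2, salt:2, child:2, letter:1, their:1, then:1, some:1, the:1, see:1, … (1 more, each freq 1)
Hapax (freq=1): foot, letter, see, some, the, their, then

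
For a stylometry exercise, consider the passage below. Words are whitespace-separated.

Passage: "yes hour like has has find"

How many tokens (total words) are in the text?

Tokens: yes, hour, like, has, has, find
N = 6

6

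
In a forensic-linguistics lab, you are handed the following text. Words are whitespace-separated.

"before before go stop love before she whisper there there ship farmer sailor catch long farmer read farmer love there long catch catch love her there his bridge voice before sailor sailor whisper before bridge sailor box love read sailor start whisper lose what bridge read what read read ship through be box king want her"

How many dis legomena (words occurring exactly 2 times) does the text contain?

Frequencies: before:5, sailor:5, read:5, love:4, there:4, whisper:3, farmer:3, catch:3, bridge:3, ship:2, long:2, her:2, box:2, what:2, go:1, stop:1, she:1, his:1, voice:1, start:1, … (5 more, each freq 1)
Words with frequency 2: box, her, long, ship, what

5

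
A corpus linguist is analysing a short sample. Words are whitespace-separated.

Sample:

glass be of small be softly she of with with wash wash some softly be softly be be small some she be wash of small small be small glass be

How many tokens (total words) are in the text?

30

Tokens: glass, be, of, small, be, softly, she, of, with, with, wash, wash, some, softly, be, softly, be, be, small, some, she, be, wash, of, small, small, be, small, glass, be
N = 30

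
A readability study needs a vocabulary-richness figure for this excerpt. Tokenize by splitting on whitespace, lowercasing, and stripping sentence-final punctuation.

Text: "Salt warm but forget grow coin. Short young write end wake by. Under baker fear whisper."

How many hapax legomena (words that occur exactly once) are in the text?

Frequencies: salt:1, warm:1, but:1, forget:1, grow:1, coin:1, short:1, young:1, write:1, end:1, wake:1, by:1, under:1, baker:1, fear:1, whisper:1
Hapax (freq=1): baker, but, by, coin, end, fear, forget, grow, salt, short, under, wake, warm, whisper, write, young

16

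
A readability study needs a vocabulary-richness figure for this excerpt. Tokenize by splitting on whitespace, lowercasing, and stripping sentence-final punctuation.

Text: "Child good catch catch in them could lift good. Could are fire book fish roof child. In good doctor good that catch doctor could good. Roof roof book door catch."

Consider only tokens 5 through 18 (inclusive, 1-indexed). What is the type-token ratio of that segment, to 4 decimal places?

Segment tokens 5–18: in, them, could, lift, good, could, are, fire, book, fish, roof, child, in, good
Segment N = 14, segment V = 11.
TTR = 11 / 14 = 0.7857

0.7857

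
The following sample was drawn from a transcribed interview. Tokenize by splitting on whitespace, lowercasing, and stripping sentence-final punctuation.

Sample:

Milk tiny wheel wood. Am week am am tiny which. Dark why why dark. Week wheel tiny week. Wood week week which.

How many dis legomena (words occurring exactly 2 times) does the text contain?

Frequencies: week:5, tiny:3, am:3, wheel:2, wood:2, which:2, dark:2, why:2, milk:1
Words with frequency 2: dark, wheel, which, why, wood

5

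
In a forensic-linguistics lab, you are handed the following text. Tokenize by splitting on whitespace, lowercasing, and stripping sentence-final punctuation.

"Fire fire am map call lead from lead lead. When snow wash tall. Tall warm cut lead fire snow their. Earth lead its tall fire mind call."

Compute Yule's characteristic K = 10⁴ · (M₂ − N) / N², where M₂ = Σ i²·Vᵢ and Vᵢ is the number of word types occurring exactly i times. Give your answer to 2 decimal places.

576.13

Frequencies: lead:5, fire:4, tall:3, call:2, snow:2, am:1, map:1, from:1, when:1, wash:1, warm:1, cut:1, their:1, earth:1, its:1, mind:1
N = 27. Frequency spectrum: V_1=11, V_2=2, V_3=1, V_4=1, V_5=1
M₂ = 1²·11 + 2²·2 + 3²·1 + 4²·1 + 5²·1 = 69
K = 10000 × (69 − 27) / 27² = 576.13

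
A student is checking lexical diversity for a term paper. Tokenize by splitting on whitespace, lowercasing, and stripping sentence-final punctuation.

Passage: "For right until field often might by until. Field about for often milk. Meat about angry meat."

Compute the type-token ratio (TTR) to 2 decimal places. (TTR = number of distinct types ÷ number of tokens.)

N = 17 tokens, V = 11 types.
TTR = V / N = 11 / 17 = 0.65

0.65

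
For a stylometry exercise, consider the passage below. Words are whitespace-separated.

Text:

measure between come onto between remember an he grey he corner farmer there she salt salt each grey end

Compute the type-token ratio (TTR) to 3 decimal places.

0.789

N = 19 tokens, V = 15 types.
TTR = V / N = 15 / 19 = 0.789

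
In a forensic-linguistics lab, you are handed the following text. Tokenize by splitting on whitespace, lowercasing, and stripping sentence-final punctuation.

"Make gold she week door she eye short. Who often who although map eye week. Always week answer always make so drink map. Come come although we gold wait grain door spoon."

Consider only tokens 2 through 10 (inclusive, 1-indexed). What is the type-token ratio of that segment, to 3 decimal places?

Segment tokens 2–10: gold, she, week, door, she, eye, short, who, often
Segment N = 9, segment V = 8.
TTR = 8 / 9 = 0.889

0.889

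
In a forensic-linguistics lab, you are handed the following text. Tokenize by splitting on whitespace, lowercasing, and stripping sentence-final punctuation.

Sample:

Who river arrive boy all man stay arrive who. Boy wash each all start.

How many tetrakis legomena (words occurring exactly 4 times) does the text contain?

Frequencies: who:2, arrive:2, boy:2, all:2, river:1, man:1, stay:1, wash:1, each:1, start:1
Words with frequency 4: (none)

0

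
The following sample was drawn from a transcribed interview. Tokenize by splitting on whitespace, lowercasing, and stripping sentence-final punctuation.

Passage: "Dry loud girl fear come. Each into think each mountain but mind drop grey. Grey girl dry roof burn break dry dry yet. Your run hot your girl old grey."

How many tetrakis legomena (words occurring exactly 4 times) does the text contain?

Frequencies: dry:4, girl:3, grey:3, each:2, your:2, loud:1, fear:1, come:1, into:1, think:1, mountain:1, but:1, mind:1, drop:1, roof:1, burn:1, break:1, yet:1, run:1, hot:1, … (1 more, each freq 1)
Words with frequency 4: dry

1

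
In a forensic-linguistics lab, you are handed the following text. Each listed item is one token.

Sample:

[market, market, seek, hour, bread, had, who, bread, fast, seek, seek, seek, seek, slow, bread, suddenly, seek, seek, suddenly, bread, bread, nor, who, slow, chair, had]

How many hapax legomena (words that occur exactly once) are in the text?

Frequencies: seek:7, bread:5, market:2, had:2, who:2, slow:2, suddenly:2, hour:1, fast:1, nor:1, chair:1
Hapax (freq=1): chair, fast, hour, nor

4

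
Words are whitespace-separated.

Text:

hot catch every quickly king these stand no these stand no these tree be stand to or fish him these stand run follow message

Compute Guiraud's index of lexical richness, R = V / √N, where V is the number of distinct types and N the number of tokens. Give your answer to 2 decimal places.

3.47

N = 24, V = 17.
√N = 4.898979
R = 17 / 4.898979 = 3.47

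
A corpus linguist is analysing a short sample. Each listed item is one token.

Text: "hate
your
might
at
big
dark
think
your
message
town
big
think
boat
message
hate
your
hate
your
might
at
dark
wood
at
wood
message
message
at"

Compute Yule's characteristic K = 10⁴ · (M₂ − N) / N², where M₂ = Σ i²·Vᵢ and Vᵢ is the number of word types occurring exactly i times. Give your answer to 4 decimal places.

Frequencies: your:4, at:4, message:4, hate:3, might:2, big:2, dark:2, think:2, wood:2, town:1, boat:1
N = 27. Frequency spectrum: V_1=2, V_2=5, V_3=1, V_4=3
M₂ = 1²·2 + 2²·5 + 3²·1 + 4²·3 = 79
K = 10000 × (79 − 27) / 27² = 713.3059

713.3059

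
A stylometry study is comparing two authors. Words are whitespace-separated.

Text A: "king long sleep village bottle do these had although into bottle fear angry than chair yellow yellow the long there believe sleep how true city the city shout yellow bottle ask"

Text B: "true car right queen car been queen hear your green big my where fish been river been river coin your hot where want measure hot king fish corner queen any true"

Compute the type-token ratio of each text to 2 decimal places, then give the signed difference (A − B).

TTR(A) = 23/31 = 0.74
TTR(B) = 20/31 = 0.65
Difference = 0.74 − 0.65 = 0.09

0.09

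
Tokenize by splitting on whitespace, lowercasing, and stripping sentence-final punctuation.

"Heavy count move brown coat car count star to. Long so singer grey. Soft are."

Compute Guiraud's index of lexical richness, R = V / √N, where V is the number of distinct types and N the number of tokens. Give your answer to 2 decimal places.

N = 15, V = 14.
√N = 3.872983
R = 14 / 3.872983 = 3.61

3.61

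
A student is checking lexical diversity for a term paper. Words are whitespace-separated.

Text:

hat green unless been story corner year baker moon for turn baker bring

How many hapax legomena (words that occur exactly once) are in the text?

Frequencies: baker:2, hat:1, green:1, unless:1, been:1, story:1, corner:1, year:1, moon:1, for:1, turn:1, bring:1
Hapax (freq=1): been, bring, corner, for, green, hat, moon, story, turn, unless, year

11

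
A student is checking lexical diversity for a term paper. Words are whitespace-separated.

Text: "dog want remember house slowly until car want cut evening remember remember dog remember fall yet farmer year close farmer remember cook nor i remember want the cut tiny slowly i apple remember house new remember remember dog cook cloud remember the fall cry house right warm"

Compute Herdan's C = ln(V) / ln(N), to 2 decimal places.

N = 47, V = 25.
ln(V) = 3.218876, ln(N) = 3.850148
C = 3.218876 / 3.850148 = 0.84

0.84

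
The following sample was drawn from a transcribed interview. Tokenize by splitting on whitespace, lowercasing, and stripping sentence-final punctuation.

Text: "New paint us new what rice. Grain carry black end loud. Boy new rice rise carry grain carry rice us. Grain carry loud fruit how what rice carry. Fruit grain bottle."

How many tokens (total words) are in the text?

31

Tokens: new, paint, us, new, what, rice, grain, carry, black, end, loud, boy, new, rice, rise, carry, grain, carry, rice, us, grain, carry, loud, fruit, how, what, rice, carry, fruit, grain, bottle
N = 31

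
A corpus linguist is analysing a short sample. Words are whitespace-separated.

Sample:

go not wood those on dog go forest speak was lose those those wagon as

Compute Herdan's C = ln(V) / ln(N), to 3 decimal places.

0.918

N = 15, V = 12.
ln(V) = 2.484907, ln(N) = 2.708050
C = 2.484907 / 2.708050 = 0.918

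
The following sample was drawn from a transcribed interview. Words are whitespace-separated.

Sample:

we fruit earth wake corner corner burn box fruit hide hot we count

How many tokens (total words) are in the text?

Tokens: we, fruit, earth, wake, corner, corner, burn, box, fruit, hide, hot, we, count
N = 13

13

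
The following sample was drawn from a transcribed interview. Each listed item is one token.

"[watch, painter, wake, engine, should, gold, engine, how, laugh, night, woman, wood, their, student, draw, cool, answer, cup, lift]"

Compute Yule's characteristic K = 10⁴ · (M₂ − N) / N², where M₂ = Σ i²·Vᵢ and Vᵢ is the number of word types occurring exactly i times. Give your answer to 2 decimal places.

Frequencies: engine:2, watch:1, painter:1, wake:1, should:1, gold:1, how:1, laugh:1, night:1, woman:1, wood:1, their:1, student:1, draw:1, cool:1, answer:1, cup:1, lift:1
N = 19. Frequency spectrum: V_1=17, V_2=1
M₂ = 1²·17 + 2²·1 = 21
K = 10000 × (21 − 19) / 19² = 55.40

55.40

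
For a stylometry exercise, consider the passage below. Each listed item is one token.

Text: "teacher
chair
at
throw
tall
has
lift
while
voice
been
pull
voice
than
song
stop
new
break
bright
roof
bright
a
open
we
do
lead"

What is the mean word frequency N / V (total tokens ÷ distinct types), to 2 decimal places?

N = 25 tokens, V = 23 types.
Mean frequency = N / V = 25 / 23 = 1.09

1.09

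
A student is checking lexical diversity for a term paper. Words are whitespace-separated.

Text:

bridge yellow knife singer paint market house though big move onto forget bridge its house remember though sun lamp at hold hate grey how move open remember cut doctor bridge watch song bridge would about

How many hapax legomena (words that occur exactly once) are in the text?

Frequencies: bridge:4, house:2, though:2, move:2, remember:2, yellow:1, knife:1, singer:1, paint:1, market:1, big:1, onto:1, forget:1, its:1, sun:1, lamp:1, at:1, hold:1, hate:1, grey:1, … (8 more, each freq 1)
Hapax (freq=1): about, at, big, cut, doctor, forget, grey, hate, hold, how, its, knife, lamp, market, onto, open, paint, singer, song, sun, watch, would, yellow

23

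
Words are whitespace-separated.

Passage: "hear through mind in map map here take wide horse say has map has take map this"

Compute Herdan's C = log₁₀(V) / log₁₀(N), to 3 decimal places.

0.877

N = 17, V = 12.
log₁₀(V) = 1.079181, log₁₀(N) = 1.230449
C = 1.079181 / 1.230449 = 0.877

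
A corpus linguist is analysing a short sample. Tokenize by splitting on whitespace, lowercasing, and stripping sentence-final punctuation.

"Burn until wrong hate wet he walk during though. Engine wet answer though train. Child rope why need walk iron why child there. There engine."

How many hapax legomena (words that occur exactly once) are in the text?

Frequencies: wet:2, walk:2, though:2, engine:2, child:2, why:2, there:2, burn:1, until:1, wrong:1, hate:1, he:1, during:1, answer:1, train:1, rope:1, need:1, iron:1
Hapax (freq=1): answer, burn, during, hate, he, iron, need, rope, train, until, wrong

11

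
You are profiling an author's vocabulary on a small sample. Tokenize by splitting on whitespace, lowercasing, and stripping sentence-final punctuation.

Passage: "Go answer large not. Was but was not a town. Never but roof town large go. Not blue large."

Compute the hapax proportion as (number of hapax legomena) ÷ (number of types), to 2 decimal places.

Frequencies: large:3, not:3, go:2, was:2, but:2, town:2, answer:1, a:1, never:1, roof:1, blue:1
Hapax count = 5; type count = 11.
Ratio = 5 / 11 = 0.45

0.45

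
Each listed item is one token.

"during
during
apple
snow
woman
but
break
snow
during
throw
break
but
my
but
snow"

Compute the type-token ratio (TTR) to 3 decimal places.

N = 15 tokens, V = 8 types.
TTR = V / N = 8 / 15 = 0.533

0.533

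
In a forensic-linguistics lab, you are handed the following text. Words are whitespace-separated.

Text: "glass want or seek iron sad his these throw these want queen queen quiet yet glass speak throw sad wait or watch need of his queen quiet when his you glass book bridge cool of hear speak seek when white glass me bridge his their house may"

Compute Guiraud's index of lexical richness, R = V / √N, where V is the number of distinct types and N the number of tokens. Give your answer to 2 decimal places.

4.08

N = 47, V = 28.
√N = 6.855655
R = 28 / 6.855655 = 4.08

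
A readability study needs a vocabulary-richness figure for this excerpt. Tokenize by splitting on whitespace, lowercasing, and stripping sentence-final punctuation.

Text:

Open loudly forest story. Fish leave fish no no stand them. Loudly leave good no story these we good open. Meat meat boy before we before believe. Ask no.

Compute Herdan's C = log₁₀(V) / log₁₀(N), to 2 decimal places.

0.84

N = 29, V = 17.
log₁₀(V) = 1.230449, log₁₀(N) = 1.462398
C = 1.230449 / 1.462398 = 0.84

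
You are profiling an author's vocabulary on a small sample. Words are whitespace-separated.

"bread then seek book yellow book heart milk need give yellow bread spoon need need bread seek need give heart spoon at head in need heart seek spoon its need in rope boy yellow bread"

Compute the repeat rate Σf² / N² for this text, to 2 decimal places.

0.09

Frequencies: need:6, bread:4, seek:3, yellow:3, heart:3, spoon:3, book:2, give:2, in:2, then:1, milk:1, at:1, head:1, its:1, rope:1, boy:1
Σf² = 107; N² = 1225
Repeat rate = 107 / 1225 = 0.09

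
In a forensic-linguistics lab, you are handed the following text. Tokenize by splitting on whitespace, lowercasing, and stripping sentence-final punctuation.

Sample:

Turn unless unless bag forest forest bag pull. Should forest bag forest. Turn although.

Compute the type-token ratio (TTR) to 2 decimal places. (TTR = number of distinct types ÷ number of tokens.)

N = 14 tokens, V = 7 types.
TTR = V / N = 7 / 14 = 0.50

0.50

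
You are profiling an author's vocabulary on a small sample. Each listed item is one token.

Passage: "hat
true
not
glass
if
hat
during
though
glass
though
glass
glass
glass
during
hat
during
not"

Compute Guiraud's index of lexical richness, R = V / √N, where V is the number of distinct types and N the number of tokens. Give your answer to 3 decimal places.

N = 17, V = 7.
√N = 4.123106
R = 7 / 4.123106 = 1.698

1.698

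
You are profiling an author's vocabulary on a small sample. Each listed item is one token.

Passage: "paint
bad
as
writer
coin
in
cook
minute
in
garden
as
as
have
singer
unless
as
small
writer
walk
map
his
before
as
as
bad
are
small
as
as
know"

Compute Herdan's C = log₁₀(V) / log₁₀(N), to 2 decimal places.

N = 30, V = 19.
log₁₀(V) = 1.278754, log₁₀(N) = 1.477121
C = 1.278754 / 1.477121 = 0.87

0.87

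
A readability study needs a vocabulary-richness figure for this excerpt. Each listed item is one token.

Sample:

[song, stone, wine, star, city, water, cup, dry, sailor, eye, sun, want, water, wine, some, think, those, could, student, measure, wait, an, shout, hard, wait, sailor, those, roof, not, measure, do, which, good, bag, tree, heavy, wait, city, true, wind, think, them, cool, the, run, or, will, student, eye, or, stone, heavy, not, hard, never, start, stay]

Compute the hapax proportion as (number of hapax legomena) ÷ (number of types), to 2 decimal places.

0.63

Frequencies: wait:3, stone:2, wine:2, city:2, water:2, sailor:2, eye:2, think:2, those:2, student:2, measure:2, hard:2, not:2, heavy:2, or:2, song:1, star:1, cup:1, dry:1, sun:1, … (21 more, each freq 1)
Hapax count = 26; type count = 41.
Ratio = 26 / 41 = 0.63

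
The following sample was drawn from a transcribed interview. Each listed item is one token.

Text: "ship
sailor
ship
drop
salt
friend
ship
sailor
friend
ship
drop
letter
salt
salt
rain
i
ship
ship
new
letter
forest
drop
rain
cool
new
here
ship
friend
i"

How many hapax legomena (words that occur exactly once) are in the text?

3

Frequencies: ship:7, drop:3, salt:3, friend:3, sailor:2, letter:2, rain:2, i:2, new:2, forest:1, cool:1, here:1
Hapax (freq=1): cool, forest, here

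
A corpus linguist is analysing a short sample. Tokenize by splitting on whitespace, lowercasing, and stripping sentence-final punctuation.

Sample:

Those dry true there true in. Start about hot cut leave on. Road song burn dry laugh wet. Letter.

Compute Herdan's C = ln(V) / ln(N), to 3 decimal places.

N = 19, V = 17.
ln(V) = 2.833213, ln(N) = 2.944439
C = 2.833213 / 2.944439 = 0.962

0.962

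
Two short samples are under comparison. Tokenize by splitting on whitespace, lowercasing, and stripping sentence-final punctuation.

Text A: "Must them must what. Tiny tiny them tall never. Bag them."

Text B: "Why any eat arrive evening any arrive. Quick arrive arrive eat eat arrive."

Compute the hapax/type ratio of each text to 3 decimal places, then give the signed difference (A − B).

0.071

A: hapax=4, V=7, ratio=0.571
B: hapax=3, V=6, ratio=0.500
Difference = 0.571 − 0.500 = 0.071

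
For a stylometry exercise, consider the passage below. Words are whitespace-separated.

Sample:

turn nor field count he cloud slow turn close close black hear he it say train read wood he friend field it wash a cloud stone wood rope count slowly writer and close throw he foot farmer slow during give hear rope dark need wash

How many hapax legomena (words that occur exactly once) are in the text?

Frequencies: he:4, close:3, turn:2, field:2, count:2, cloud:2, slow:2, hear:2, it:2, wood:2, wash:2, rope:2, nor:1, black:1, say:1, train:1, read:1, friend:1, a:1, stone:1, … (10 more, each freq 1)
Hapax (freq=1): a, and, black, dark, during, farmer, foot, friend, give, need, nor, read, say, slowly, stone, throw, train, writer

18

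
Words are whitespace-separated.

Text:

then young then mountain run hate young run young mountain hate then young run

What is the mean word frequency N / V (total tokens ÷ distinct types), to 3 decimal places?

N = 14 tokens, V = 5 types.
Mean frequency = N / V = 14 / 5 = 2.800

2.800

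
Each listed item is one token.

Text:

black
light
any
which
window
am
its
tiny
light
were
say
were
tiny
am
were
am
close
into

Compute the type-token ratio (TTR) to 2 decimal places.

N = 18 tokens, V = 12 types.
TTR = V / N = 12 / 18 = 0.67

0.67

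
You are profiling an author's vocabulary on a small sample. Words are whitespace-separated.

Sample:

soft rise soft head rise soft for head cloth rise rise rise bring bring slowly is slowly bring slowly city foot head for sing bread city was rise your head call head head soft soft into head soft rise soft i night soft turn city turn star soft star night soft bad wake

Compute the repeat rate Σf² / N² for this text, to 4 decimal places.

0.0901

Frequencies: soft:10, rise:7, head:7, bring:3, slowly:3, city:3, for:2, night:2, turn:2, star:2, cloth:1, is:1, foot:1, sing:1, bread:1, was:1, your:1, call:1, into:1, i:1, … (2 more, each freq 1)
Σf² = 253; N² = 2809
Repeat rate = 253 / 2809 = 0.0901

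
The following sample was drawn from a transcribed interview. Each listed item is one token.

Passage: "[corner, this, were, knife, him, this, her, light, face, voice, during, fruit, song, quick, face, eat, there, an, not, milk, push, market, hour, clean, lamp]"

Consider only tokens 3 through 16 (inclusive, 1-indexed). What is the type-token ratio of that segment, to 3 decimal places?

0.929

Segment tokens 3–16: were, knife, him, this, her, light, face, voice, during, fruit, song, quick, face, eat
Segment N = 14, segment V = 13.
TTR = 13 / 14 = 0.929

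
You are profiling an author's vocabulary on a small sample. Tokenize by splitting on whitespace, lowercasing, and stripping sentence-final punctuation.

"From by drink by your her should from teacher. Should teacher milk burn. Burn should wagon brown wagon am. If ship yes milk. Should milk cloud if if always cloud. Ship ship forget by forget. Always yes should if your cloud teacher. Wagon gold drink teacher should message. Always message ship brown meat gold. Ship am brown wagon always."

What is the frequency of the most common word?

Frequencies: should:6, ship:5, teacher:4, wagon:4, if:4, always:4, by:3, milk:3, brown:3, cloud:3, from:2, drink:2, your:2, burn:2, am:2, yes:2, forget:2, gold:2, message:2, her:1, … (1 more, each freq 1)
Most common: 'should' with frequency 6.

6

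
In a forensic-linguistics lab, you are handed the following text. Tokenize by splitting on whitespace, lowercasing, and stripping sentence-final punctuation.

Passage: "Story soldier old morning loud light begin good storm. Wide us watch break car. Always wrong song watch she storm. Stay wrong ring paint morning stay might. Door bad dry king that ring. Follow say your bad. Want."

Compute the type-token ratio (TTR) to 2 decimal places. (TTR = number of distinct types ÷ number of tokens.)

0.82

N = 38 tokens, V = 31 types.
TTR = V / N = 31 / 38 = 0.82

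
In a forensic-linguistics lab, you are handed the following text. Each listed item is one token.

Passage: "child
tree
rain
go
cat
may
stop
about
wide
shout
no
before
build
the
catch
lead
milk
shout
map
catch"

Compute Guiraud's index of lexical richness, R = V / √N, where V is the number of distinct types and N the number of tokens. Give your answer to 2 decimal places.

N = 20, V = 18.
√N = 4.472136
R = 18 / 4.472136 = 4.02

4.02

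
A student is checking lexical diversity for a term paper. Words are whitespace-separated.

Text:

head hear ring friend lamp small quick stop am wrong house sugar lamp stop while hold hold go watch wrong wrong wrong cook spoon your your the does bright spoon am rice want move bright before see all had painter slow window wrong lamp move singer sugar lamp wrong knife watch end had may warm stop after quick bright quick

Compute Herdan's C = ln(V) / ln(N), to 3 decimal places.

N = 60, V = 38.
ln(V) = 3.637586, ln(N) = 4.094345
C = 3.637586 / 4.094345 = 0.888

0.888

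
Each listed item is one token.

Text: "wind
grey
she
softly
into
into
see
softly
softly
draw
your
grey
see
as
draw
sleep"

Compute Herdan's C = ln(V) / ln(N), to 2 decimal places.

0.83

N = 16, V = 10.
ln(V) = 2.302585, ln(N) = 2.772589
C = 2.302585 / 2.772589 = 0.83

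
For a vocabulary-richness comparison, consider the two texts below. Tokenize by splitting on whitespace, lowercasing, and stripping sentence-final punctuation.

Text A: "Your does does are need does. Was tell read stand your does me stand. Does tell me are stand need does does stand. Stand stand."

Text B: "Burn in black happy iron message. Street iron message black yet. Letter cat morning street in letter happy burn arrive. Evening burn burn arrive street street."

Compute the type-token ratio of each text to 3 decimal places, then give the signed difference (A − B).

TTR(A) = 9/25 = 0.360
TTR(B) = 13/26 = 0.500
Difference = 0.360 − 0.500 = -0.140

-0.140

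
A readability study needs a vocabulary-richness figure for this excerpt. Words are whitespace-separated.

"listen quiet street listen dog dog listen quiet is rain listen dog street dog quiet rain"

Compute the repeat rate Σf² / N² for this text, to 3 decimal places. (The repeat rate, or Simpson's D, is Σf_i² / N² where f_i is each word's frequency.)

Frequencies: listen:4, dog:4, quiet:3, street:2, rain:2, is:1
Σf² = 50; N² = 256
Repeat rate = 50 / 256 = 0.195

0.195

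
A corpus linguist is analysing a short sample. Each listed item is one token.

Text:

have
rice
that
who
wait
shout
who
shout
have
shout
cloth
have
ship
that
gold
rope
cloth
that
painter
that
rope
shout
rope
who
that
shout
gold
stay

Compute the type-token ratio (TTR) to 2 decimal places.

N = 28 tokens, V = 12 types.
TTR = V / N = 12 / 28 = 0.43

0.43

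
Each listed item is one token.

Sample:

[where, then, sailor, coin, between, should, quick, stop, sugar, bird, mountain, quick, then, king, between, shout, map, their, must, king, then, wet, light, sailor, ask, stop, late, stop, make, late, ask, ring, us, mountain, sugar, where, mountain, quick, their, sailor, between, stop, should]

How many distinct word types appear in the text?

Distinct types: {ask, between, bird, coin, king, late, light, make, map, mountain, must, quick, ring, sailor, should, shout, stop, sugar, their, then, us, wet, where}
V = 23

23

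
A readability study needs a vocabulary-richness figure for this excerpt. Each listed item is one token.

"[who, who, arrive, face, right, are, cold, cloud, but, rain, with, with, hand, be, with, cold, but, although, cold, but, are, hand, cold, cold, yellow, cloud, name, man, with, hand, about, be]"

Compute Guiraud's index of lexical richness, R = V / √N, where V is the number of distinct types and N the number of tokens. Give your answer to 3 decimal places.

N = 32, V = 17.
√N = 5.656854
R = 17 / 5.656854 = 3.005

3.005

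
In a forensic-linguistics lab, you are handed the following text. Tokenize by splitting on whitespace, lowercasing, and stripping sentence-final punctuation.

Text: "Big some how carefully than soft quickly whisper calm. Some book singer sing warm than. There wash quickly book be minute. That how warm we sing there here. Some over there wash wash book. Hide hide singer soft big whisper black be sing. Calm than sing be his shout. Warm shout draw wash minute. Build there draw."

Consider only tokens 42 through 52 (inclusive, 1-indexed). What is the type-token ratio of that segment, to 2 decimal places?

0.73

Segment tokens 42–52: be, sing, calm, than, sing, be, his, shout, warm, shout, draw
Segment N = 11, segment V = 8.
TTR = 8 / 11 = 0.73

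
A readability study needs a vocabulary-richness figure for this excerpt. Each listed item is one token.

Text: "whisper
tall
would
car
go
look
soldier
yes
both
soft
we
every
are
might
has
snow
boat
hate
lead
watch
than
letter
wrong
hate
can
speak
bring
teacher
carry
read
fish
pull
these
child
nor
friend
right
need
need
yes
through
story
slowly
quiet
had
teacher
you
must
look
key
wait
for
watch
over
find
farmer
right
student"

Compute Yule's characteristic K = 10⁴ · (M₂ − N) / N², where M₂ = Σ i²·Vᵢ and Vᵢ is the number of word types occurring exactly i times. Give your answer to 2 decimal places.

41.62

Frequencies: look:2, yes:2, hate:2, watch:2, teacher:2, right:2, need:2, whisper:1, tall:1, would:1, car:1, go:1, soldier:1, both:1, soft:1, we:1, every:1, are:1, might:1, has:1, … (31 more, each freq 1)
N = 58. Frequency spectrum: V_1=44, V_2=7
M₂ = 1²·44 + 2²·7 = 72
K = 10000 × (72 − 58) / 58² = 41.62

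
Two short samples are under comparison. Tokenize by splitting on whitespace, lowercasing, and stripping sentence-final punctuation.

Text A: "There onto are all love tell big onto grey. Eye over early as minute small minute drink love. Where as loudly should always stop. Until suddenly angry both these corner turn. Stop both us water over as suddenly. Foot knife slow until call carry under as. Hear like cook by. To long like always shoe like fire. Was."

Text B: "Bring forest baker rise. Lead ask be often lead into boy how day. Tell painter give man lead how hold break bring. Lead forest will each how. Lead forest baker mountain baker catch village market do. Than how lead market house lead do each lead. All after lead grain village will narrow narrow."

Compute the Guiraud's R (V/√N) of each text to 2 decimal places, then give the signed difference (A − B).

1.52

A: V=44, N=58, R=5.78
B: V=31, N=53, R=4.26
Difference = 5.78 − 4.26 = 1.52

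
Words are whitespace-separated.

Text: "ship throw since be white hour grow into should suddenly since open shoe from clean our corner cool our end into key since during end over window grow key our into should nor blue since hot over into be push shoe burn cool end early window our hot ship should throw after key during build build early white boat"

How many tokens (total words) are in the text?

Tokens: ship, throw, since, be, white, hour, grow, into, should, suddenly, since, open, shoe, from, clean, our, corner, cool, our, end, into, key, since, during, end, over, window, grow, key, our, into, should, nor, blue, since, hot, over, into, be, push, shoe, burn, cool, end, early, window, our, hot, ship, should, throw, after, key, during, build, build, early, white, boat
N = 59

59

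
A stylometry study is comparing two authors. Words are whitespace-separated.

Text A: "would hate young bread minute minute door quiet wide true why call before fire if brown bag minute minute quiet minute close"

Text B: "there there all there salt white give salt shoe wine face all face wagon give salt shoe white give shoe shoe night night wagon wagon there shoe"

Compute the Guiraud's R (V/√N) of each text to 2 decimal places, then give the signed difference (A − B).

A: V=17, N=22, R=3.62
B: V=10, N=27, R=1.92
Difference = 3.62 − 1.92 = 1.70

1.70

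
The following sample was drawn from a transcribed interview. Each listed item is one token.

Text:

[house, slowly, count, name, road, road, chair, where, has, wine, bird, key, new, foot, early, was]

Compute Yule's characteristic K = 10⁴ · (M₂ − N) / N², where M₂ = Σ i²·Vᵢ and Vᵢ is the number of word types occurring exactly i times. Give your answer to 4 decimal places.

78.1250

Frequencies: road:2, house:1, slowly:1, count:1, name:1, chair:1, where:1, has:1, wine:1, bird:1, key:1, new:1, foot:1, early:1, was:1
N = 16. Frequency spectrum: V_1=14, V_2=1
M₂ = 1²·14 + 2²·1 = 18
K = 10000 × (18 − 16) / 16² = 78.1250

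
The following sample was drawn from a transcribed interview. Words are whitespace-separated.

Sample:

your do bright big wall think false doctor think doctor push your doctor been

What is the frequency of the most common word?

Frequencies: doctor:3, your:2, think:2, do:1, bright:1, big:1, wall:1, false:1, push:1, been:1
Most common: 'doctor' with frequency 3.

3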